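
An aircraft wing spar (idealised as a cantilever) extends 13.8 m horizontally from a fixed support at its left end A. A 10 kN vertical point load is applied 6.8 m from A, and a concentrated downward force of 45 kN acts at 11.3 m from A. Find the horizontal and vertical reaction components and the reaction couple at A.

ΣF_x = 0: A_x = 0.
ΣF_y = 0: A_y − 10 − 45 = 0 → A_y = 55.00 kN.
ΣM about A: M_A − 10·6.8 − 45·11.3 = 0 → M_A = 576.5 kN·m.

A_x = 0, A_y = 55.00 kN, M_A = 576.5 kN·m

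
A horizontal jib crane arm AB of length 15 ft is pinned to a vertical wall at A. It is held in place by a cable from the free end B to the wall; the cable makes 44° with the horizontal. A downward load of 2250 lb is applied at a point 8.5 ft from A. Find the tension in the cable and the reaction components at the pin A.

T = 1835 lb, A_x = 1320 lb, A_y = 975.0 lb

ΣM about A: T·sin44°·15 − 2250·8.5 = 0 → T = 19125/(15·0.694658) = 1835.44 ≈ 1835 lb.
ΣF_x = 0: A_x − T·cos44° = 0 → A_x = 1835.44 × 0.71934 = 1320 lb.
ΣF_y = 0: A_y + T·sin44° − 2250 = 0 → A_y = 2250 − 1835.44 × 0.694658 = 975.0 lb.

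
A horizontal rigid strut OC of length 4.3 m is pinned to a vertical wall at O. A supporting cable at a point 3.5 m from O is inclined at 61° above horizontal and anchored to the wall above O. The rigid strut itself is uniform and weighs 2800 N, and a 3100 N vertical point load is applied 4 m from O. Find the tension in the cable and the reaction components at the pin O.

T = 6017 N, O_x = 2917 N, O_y = 637.1 N

ΣM about O: T·sin61°·3.5 − 2800·2.15 − 3100·4 = 0 → T = 18420/(3.5·0.87462) = 6017.31 ≈ 6017 N.
ΣF_x = 0: O_x − T·cos61° = 0 → O_x = 6017.31 × 0.48481 = 2917 N.
ΣF_y = 0: O_y + T·sin61° − 2800 − 3100 = 0 → O_y = 5900 − 6017.31 × 0.87462 = 637.1 N.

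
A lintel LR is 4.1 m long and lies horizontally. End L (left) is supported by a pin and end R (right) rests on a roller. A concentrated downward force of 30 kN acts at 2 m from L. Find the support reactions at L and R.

L_x = 0, L_y = 15.37 kN, R_y = 14.63 kN

ΣM about L: R_y·4.1 − 30·2 = 0 → R_y = 60/4.1 = 14.6341 ≈ 14.63 kN.
ΣF_y = 0: L_y + 14.6341 − 30 = 0 → L_y = 15.37 kN.
ΣF_x = 0: no horizontal applied forces, so L_x = 0.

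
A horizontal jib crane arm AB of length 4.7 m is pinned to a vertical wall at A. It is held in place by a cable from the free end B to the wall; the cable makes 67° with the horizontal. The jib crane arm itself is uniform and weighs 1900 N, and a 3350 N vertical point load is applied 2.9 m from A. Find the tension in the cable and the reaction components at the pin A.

T = 3278 N, A_x = 1281 N, A_y = 2233 N

ΣM about A: T·sin67°·4.7 − 1900·2.35 − 3350·2.9 = 0 → T = 14180/(4.7·0.920505) = 3277.57 ≈ 3278 N.
ΣF_x = 0: A_x − T·cos67° = 0 → A_x = 3277.57 × 0.390731 = 1281 N.
ΣF_y = 0: A_y + T·sin67° − 1900 − 3350 = 0 → A_y = 5250 − 3277.57 × 0.920505 = 2233 N.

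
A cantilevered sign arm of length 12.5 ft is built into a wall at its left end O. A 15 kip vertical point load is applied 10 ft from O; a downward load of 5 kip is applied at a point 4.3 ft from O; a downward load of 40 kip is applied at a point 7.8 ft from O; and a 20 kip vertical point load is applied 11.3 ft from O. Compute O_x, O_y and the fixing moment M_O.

ΣF_x = 0: O_x = 0.
ΣF_y = 0: O_y − 15 − 5 − 40 − 20 = 0 → O_y = 80.00 kip.
ΣM about O: M_O − 15·10 − 5·4.3 − 40·7.8 − 20·11.3 = 0 → M_O = 709.5 kip·ft.

O_x = 0, O_y = 80.00 kip, M_O = 709.5 kip·ft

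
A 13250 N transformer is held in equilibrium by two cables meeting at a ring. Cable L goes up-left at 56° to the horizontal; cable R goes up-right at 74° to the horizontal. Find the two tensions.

ΣF_x = 0: −T_L·cos56° + T_R·cos74° = 0 → T_R = 2.02873·T_L.
ΣF_y = 0: T_L·sin56° + T_R·sin74° = 13250.
Substitute: T_L·(0.829038 + 2.02873·0.961262) = 13250 → T_L = 4767.59 ≈ 4768 N.
Then T_R = 2.02873 × 4767.59 = 9672 N.

T_L = 4768 N, T_R = 9672 N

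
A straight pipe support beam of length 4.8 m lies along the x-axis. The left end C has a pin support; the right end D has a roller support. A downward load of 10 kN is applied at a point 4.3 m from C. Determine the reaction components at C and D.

ΣM about C: D_y·4.8 − 10·4.3 = 0 → D_y = 43/4.8 = 8.95833 ≈ 8.958 kN.
ΣF_y = 0: C_y + 8.95833 − 10 = 0 → C_y = 1.042 kN.
ΣF_x = 0: no horizontal applied forces, so C_x = 0.

C_x = 0, C_y = 1.042 kN, D_y = 8.958 kN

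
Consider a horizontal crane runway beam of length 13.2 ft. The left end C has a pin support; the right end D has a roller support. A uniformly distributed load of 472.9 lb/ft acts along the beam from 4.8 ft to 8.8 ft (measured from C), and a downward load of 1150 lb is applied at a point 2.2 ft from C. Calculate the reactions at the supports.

Resultant of the distributed load: 472.9 × 4 = 1891.6 lb at 6.8 ft from C.
Moments about C: D_y·13.2 − (472.9·4)·6.8 − 1150·2.2 = 0 → D_y = 15392.88/13.2 = 1166.13 ≈ 1166 lb.
ΣF_y = 0: C_y + 1166.13 − 472.9·4 − 1150 = 0 → C_y = 1875 lb.
ΣF_x = 0: no horizontal applied forces, so C_x = 0.

C_x = 0, C_y = 1875 lb, D_y = 1166 lb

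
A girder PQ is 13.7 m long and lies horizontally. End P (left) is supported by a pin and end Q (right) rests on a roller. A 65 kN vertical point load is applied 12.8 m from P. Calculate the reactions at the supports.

ΣM about P: Q_y·13.7 − 65·12.8 = 0 → Q_y = 832/13.7 = 60.7299 ≈ 60.73 kN.
ΣF_y = 0: P_y + 60.7299 − 65 = 0 → P_y = 4.270 kN.
ΣF_x = 0: no horizontal applied forces, so P_x = 0.

P_x = 0, P_y = 4.270 kN, Q_y = 60.73 kN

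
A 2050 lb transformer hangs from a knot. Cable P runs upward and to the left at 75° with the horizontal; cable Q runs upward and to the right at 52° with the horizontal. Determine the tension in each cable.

ΣF_x = 0: −T_P·cos75° + T_Q·cos52° = 0 → T_Q = 0.420392·T_P.
ΣF_y = 0: T_P·sin75° + T_Q·sin52° = 2050.
Substitute: T_P·(0.965926 + 0.420392·0.788011) = 2050 → T_P = 1580.33 ≈ 1580 lb.
Then T_Q = 0.420392 × 1580.33 = 664.4 lb.

T_P = 1580 lb, T_Q = 664.4 lb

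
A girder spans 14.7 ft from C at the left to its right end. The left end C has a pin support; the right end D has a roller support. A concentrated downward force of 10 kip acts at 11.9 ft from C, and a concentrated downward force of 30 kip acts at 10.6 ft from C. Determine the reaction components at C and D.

Taking moments about C: D_y·14.7 − 10·11.9 − 30·10.6 = 0 → D_y = 437/14.7 = 29.7279 ≈ 29.73 kip.
ΣF_y = 0: C_y + 29.7279 − 10 − 30 = 0 → C_y = 10.27 kip.
ΣF_x = 0: no horizontal applied forces, so C_x = 0.

C_x = 0, C_y = 10.27 kip, D_y = 29.73 kip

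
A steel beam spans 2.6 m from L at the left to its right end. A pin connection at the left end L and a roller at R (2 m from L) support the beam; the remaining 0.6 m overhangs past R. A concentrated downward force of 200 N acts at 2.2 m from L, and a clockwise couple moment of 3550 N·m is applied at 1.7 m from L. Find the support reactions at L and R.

Moments about L: R_y·2 − 200·2.2 − 3550 = 0 → R_y = 3990/2 = 1995 N.
ΣF_y = 0: L_y + 1995 − 200 = 0 → L_y = -1795 N.
ΣF_x = 0: no horizontal applied forces, so L_x = 0.

L_x = 0, L_y = -1795 N, R_y = 1995 N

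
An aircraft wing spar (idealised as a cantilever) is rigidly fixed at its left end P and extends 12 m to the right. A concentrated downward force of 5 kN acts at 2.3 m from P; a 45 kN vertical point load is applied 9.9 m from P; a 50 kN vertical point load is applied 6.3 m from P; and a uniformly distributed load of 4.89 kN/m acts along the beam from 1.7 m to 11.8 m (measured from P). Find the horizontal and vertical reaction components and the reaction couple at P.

P_x = 0, P_y = 149.4 kN, M_P = 1105 kN·m

Resultant of the distributed load: 4.89 × 10.1 = 49.389 kN at 6.75 m from P.
ΣF_x = 0: P_x = 0.
ΣF_y = 0: P_y − 5 − 45 − 50 − 4.89·10.1 = 0 → P_y = 149.4 kN.
ΣM about P: M_P − 5·2.3 − 45·9.9 − 50·6.3 − (4.89·10.1)·6.75 = 0 → M_P = 1105 kN·m.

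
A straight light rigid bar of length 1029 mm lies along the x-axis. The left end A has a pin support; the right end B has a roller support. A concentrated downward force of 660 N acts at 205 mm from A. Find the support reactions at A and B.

ΣM about A: B_y·1029 − 660·205 = 0 → B_y = 135300/1029 = 131.487 ≈ 131.5 N.
ΣF_y = 0: A_y + 131.487 − 660 = 0 → A_y = 528.5 N.
ΣF_x = 0: no horizontal applied forces, so A_x = 0.

A_x = 0, A_y = 528.5 N, B_y = 131.5 N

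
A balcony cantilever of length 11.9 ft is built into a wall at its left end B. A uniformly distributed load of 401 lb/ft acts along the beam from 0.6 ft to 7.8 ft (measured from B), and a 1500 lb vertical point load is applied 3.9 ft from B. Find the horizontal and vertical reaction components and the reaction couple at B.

Resultant of the distributed load: 401 × 7.2 = 2887.2 lb at 4.2 ft from B.
ΣF_x = 0: B_x = 0.
ΣF_y = 0: B_y − 401·7.2 − 1500 = 0 → B_y = 4387 lb.
ΣM about B: M_B − (401·7.2)·4.2 − 1500·3.9 = 0 → M_B = 17980 lb·ft.

B_x = 0, B_y = 4387 lb, M_B = 17980 lb·ft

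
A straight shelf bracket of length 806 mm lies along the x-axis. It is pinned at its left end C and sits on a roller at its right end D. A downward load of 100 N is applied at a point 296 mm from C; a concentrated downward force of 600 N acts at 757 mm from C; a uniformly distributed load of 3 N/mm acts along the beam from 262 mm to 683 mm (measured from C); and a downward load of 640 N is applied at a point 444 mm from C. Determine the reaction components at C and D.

Resultant of the distributed load: 3 × 421 = 1263 N at 472.5 mm from C.
ΣM about C: D_y·806 − 100·296 − 600·757 − (3·421)·472.5 − 640·444 = 0 → D_y = 1364727.5/806 = 1693.21 ≈ 1693 N.
ΣF_y = 0: C_y + 1693.21 − 100 − 600 − 3·421 − 640 = 0 → C_y = 909.8 N.
ΣF_x = 0: no horizontal applied forces, so C_x = 0.

C_x = 0, C_y = 909.8 N, D_y = 1693 N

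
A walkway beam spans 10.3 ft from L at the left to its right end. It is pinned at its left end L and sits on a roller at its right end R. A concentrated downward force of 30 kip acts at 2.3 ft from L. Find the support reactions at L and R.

L_x = 0, L_y = 23.30 kip, R_y = 6.699 kip

ΣM about L: R_y·10.3 − 30·2.3 = 0 → R_y = 69/10.3 = 6.69903 ≈ 6.699 kip.
ΣF_y = 0: L_y + 6.69903 − 30 = 0 → L_y = 23.30 kip.
ΣF_x = 0: no horizontal applied forces, so L_x = 0.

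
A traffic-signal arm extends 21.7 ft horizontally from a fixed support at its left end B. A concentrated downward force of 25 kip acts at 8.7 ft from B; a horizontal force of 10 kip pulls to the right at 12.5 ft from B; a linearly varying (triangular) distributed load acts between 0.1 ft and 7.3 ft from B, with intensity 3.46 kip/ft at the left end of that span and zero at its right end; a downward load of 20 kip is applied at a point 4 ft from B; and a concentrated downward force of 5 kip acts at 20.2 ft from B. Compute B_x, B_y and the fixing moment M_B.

Resultant of the triangular load: ½ × 3.46 × 7.2 = 12.456 kip, acting at 2.5 ft from B (one-third of the span from the peak).
ΣF_x = 0: B_x + 10 = 0 → B_x = -10.00 kip.
ΣF_y = 0: B_y − 25 − ½·3.46·7.2 − 20 − 5 = 0 → B_y = 62.46 kip.
ΣM about B: M_B − 25·8.7 − (½·3.46·7.2)·2.5 − 20·4 − 5·20.2 = 0 → M_B = 429.6 kip·ft.

B_x = -10.00 kip, B_y = 62.46 kip, M_B = 429.6 kip·ft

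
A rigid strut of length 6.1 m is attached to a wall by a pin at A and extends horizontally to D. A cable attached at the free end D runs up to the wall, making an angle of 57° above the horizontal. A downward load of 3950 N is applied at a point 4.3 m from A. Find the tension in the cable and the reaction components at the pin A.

ΣM about A: T·sin57°·6.1 − 3950·4.3 = 0 → T = 16985/(6.1·0.838671) = 3320.05 ≈ 3320 N.
ΣF_x = 0: A_x − T·cos57° = 0 → A_x = 3320.05 × 0.544639 = 1808 N.
ΣF_y = 0: A_y + T·sin57° − 3950 = 0 → A_y = 3950 − 3320.05 × 0.838671 = 1166 N.

T = 3320 N, A_x = 1808 N, A_y = 1166 N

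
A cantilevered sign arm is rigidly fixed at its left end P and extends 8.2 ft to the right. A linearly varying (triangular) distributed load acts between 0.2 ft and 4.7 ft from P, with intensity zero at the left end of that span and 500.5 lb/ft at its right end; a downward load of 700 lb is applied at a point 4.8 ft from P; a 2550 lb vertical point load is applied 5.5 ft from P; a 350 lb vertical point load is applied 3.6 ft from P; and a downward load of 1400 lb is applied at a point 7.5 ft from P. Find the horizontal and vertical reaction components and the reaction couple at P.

Resultant of the triangular load: ½ × 500.5 × 4.5 = 1126.125 lb, acting at 3.2 ft from P (one-third of the span from the peak).
ΣF_x = 0: P_x = 0.
ΣF_y = 0: P_y − ½·500.5·4.5 − 700 − 2550 − 350 − 1400 = 0 → P_y = 6126 lb.
ΣM about P: M_P − (½·500.5·4.5)·3.2 − 700·4.8 − 2550·5.5 − 350·3.6 − 1400·7.5 = 0 → M_P = 32750 lb·ft.

P_x = 0, P_y = 6126 lb, M_P = 32750 lb·ft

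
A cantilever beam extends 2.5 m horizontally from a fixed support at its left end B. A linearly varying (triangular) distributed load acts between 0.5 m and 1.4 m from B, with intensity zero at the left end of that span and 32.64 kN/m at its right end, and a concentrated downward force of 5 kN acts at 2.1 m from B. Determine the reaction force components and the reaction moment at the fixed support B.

B_x = 0, B_y = 19.69 kN, M_B = 26.66 kN·m

Resultant of the triangular load: ½ × 32.64 × 0.9 = 14.688 kN, acting at 1.1 m from B (one-third of the span from the peak).
ΣF_x = 0: B_x = 0.
ΣF_y = 0: B_y − ½·32.64·0.9 − 5 = 0 → B_y = 19.69 kN.
ΣM about B: M_B − (½·32.64·0.9)·1.1 − 5·2.1 = 0 → M_B = 26.66 kN·m.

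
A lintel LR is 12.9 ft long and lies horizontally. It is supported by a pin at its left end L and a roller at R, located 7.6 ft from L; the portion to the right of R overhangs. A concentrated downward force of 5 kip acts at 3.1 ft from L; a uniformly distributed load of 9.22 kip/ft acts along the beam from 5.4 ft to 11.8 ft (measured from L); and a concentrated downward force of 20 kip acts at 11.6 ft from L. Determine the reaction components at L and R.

Resultant of the distributed load: 9.22 × 6.4 = 59.008 kip at 8.6 ft from L.
Moments about L: R_y·7.6 − 5·3.1 − (9.22·6.4)·8.6 − 20·11.6 = 0 → R_y = 754.9688/7.6 = 99.338 ≈ 99.34 kip.
ΣF_y = 0: L_y + 99.338 − 5 − 9.22·6.4 − 20 = 0 → L_y = -15.33 kip.
ΣF_x = 0: no horizontal applied forces, so L_x = 0.

L_x = 0, L_y = -15.33 kip, R_y = 99.34 kip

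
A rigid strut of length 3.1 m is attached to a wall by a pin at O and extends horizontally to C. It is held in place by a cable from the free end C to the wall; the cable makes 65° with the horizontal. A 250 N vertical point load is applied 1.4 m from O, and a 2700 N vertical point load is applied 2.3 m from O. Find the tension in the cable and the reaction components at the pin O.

T = 2335 N, O_x = 986.8 N, O_y = 833.9 N

ΣM about O: T·sin65°·3.1 − 250·1.4 − 2700·2.3 = 0 → T = 6560/(3.1·0.906308) = 2334.89 ≈ 2335 N.
ΣF_x = 0: O_x − T·cos65° = 0 → O_x = 2334.89 × 0.422618 = 986.8 N.
ΣF_y = 0: O_y + T·sin65° − 250 − 2700 = 0 → O_y = 2950 − 2334.89 × 0.906308 = 833.9 N.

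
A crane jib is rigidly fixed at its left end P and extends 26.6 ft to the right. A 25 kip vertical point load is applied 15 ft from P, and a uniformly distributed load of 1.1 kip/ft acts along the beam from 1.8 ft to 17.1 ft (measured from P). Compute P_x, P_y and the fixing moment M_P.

Resultant of the distributed load: 1.1 × 15.3 = 16.83 kip at 9.45 ft from P.
ΣF_x = 0: P_x = 0.
ΣF_y = 0: P_y − 25 − 1.1·15.3 = 0 → P_y = 41.83 kip.
ΣM about P: M_P − 25·15 − (1.1·15.3)·9.45 = 0 → M_P = 534.0 kip·ft.

P_x = 0, P_y = 41.83 kip, M_P = 534.0 kip·ft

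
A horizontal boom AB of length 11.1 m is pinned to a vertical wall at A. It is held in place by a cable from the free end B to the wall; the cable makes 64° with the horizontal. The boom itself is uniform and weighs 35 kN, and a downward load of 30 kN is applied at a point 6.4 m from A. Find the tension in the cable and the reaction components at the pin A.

T = 38.72 kN, A_x = 16.97 kN, A_y = 30.20 kN

ΣM about A: T·sin64°·11.1 − 35·5.55 − 30·6.4 = 0 → T = 386.25/(11.1·0.898794) = 38.7155 ≈ 38.72 kN.
ΣF_x = 0: A_x − T·cos64° = 0 → A_x = 38.7155 × 0.438371 = 16.97 kN.
ΣF_y = 0: A_y + T·sin64° − 35 − 30 = 0 → A_y = 65 − 38.7155 × 0.898794 = 30.20 kN.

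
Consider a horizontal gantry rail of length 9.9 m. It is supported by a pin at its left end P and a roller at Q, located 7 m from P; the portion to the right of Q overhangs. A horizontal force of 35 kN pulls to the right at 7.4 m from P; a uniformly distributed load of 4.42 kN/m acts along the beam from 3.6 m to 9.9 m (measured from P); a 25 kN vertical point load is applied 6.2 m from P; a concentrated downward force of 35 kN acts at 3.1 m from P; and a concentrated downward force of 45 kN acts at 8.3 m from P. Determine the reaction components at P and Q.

Resultant of the distributed load: 4.42 × 6.3 = 27.846 kN at 6.75 m from P.
Taking moments about P: Q_y·7 − (4.42·6.3)·6.75 − 25·6.2 − 35·3.1 − 45·8.3 = 0 → Q_y = 824.9605/7 = 117.852 ≈ 117.9 kN.
ΣF_y = 0: P_y + 117.852 − 4.42·6.3 − 25 − 35 − 45 = 0 → P_y = 14.99 kN.
ΣF_x = 0: P_x + 35 = 0 → P_x = -35.00 kN.

P_x = -35.00 kN, P_y = 14.99 kN, Q_y = 117.9 kN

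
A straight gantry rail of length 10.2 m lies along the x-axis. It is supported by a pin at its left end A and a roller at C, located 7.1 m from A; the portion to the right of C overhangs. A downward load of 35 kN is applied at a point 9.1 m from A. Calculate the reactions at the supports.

A_x = 0, A_y = -9.859 kN, C_y = 44.86 kN

Moments about A: C_y·7.1 − 35·9.1 = 0 → C_y = 318.5/7.1 = 44.8592 ≈ 44.86 kN.
ΣF_y = 0: A_y + 44.8592 − 35 = 0 → A_y = -9.859 kN.
ΣF_x = 0: no horizontal applied forces, so A_x = 0.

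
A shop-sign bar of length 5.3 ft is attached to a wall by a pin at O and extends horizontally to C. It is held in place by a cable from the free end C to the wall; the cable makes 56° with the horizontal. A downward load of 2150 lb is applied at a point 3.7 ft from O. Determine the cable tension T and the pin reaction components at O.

ΣM about O: T·sin56°·5.3 − 2150·3.7 = 0 → T = 7955/(5.3·0.829038) = 1810.46 ≈ 1810 lb.
ΣF_x = 0: O_x − T·cos56° = 0 → O_x = 1810.46 × 0.559193 = 1012 lb.
ΣF_y = 0: O_y + T·sin56° − 2150 = 0 → O_y = 2150 − 1810.46 × 0.829038 = 649.1 lb.

T = 1810 lb, O_x = 1012 lb, O_y = 649.1 lb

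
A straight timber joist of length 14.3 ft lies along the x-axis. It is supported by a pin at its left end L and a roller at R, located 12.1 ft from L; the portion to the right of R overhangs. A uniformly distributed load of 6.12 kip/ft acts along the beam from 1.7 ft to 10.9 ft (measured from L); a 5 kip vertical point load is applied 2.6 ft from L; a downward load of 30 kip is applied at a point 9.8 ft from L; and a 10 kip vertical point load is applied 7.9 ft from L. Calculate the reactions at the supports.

Resultant of the distributed load: 6.12 × 9.2 = 56.304 kip at 6.3 ft from L.
Taking moments about L: R_y·12.1 − (6.12·9.2)·6.3 − 5·2.6 − 30·9.8 − 10·7.9 = 0 → R_y = 740.7152/12.1 = 61.2161 ≈ 61.22 kip.
ΣF_y = 0: L_y + 61.2161 − 6.12·9.2 − 5 − 30 − 10 = 0 → L_y = 40.09 kip.
ΣF_x = 0: no horizontal applied forces, so L_x = 0.

L_x = 0, L_y = 40.09 kip, R_y = 61.22 kip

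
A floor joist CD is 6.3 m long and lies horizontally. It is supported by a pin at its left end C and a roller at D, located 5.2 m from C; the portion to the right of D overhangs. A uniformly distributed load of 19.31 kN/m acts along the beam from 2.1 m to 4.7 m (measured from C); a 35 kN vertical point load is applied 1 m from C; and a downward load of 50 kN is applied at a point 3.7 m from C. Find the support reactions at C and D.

Resultant of the distributed load: 19.31 × 2.6 = 50.206 kN at 3.4 m from C.
ΣM about C: D_y·5.2 − (19.31·2.6)·3.4 − 35·1 − 50·3.7 = 0 → D_y = 390.7004/5.2 = 75.1347 ≈ 75.13 kN.
ΣF_y = 0: C_y + 75.1347 − 19.31·2.6 − 35 − 50 = 0 → C_y = 60.07 kN.
ΣF_x = 0: no horizontal applied forces, so C_x = 0.

C_x = 0, C_y = 60.07 kN, D_y = 75.13 kN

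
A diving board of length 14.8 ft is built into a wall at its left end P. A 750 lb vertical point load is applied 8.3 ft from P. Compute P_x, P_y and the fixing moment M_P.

ΣF_x = 0: P_x = 0.
ΣF_y = 0: P_y − 750 = 0 → P_y = 750.0 lb.
ΣM about P: M_P − 750·8.3 = 0 → M_P = 6225 lb·ft.

P_x = 0, P_y = 750.0 lb, M_P = 6225 lb·ft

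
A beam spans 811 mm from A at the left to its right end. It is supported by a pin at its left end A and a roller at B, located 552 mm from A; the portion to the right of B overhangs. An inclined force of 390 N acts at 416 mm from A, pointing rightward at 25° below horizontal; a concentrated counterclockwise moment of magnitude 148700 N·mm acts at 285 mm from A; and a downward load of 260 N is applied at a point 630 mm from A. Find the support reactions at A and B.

Moments about A: B_y·552 − 390·sin25°·416 + 148700 − 260·630 = 0 → B_y = 83665.6/552 = 151.568 ≈ 151.6 N.
ΣF_y = 0: A_y + 151.568 − 390·sin25° − 260 = 0 → A_y = 273.3 N.
ΣF_x = 0: A_x + 390·cos25° = 0 → A_x = -353.5 N.

A_x = -353.5 N, A_y = 273.3 N, B_y = 151.6 N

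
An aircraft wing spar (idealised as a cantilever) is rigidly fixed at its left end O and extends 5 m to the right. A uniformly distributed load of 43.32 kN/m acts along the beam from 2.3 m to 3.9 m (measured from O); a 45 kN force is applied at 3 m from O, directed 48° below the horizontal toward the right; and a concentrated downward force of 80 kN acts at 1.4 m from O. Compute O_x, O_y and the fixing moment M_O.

O_x = -30.11 kN, O_y = 182.8 kN, M_O = 427.2 kN·m

Resultant of the distributed load: 43.32 × 1.6 = 69.312 kN at 3.1 m from O.
ΣF_x = 0: O_x + 45·cos48° = 0 → O_x = -30.11 kN.
ΣF_y = 0: O_y − 43.32·1.6 − 45·sin48° − 80 = 0 → O_y = 182.8 kN.
ΣM about O: M_O − (43.32·1.6)·3.1 − 45·sin48°·3 − 80·1.4 = 0 → M_O = 427.2 kN·m.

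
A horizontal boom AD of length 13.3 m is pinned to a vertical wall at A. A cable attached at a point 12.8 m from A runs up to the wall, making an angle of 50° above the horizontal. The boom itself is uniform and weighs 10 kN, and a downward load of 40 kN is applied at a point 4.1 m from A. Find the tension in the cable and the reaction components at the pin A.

ΣM about A: T·sin50°·12.8 − 10·6.65 − 40·4.1 = 0 → T = 230.5/(12.8·0.766044) = 23.5075 ≈ 23.51 kN.
ΣF_x = 0: A_x − T·cos50° = 0 → A_x = 23.5075 × 0.642788 = 15.11 kN.
ΣF_y = 0: A_y + T·sin50° − 10 − 40 = 0 → A_y = 50 − 23.5075 × 0.766044 = 31.99 kN.

T = 23.51 kN, A_x = 15.11 kN, A_y = 31.99 kN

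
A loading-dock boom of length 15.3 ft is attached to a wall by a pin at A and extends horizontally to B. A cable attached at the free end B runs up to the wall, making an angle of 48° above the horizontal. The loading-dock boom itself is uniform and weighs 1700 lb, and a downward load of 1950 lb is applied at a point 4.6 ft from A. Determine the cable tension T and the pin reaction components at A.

ΣM about A: T·sin48°·15.3 − 1700·7.65 − 1950·4.6 = 0 → T = 21975/(15.3·0.743145) = 1932.7 ≈ 1933 lb.
ΣF_x = 0: A_x − T·cos48° = 0 → A_x = 1932.7 × 0.669131 = 1293 lb.
ΣF_y = 0: A_y + T·sin48° − 1700 − 1950 = 0 → A_y = 3650 − 1932.7 × 0.743145 = 2214 lb.

T = 1933 lb, A_x = 1293 lb, A_y = 2214 lb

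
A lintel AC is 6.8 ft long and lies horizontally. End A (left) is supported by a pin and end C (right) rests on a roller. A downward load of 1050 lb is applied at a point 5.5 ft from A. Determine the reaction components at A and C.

Taking moments about A: C_y·6.8 − 1050·5.5 = 0 → C_y = 5775/6.8 = 849.265 ≈ 849.3 lb.
ΣF_y = 0: A_y + 849.265 − 1050 = 0 → A_y = 200.7 lb.
ΣF_x = 0: no horizontal applied forces, so A_x = 0.

A_x = 0, A_y = 200.7 lb, C_y = 849.3 lb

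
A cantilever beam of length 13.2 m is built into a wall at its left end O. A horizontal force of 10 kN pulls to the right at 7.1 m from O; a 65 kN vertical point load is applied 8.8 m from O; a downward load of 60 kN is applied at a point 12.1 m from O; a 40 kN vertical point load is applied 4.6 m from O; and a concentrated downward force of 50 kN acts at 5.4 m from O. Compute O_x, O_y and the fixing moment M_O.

O_x = -10.00 kN, O_y = 215.0 kN, M_O = 1752 kN·m

ΣF_x = 0: O_x + 10 = 0 → O_x = -10.00 kN.
ΣF_y = 0: O_y − 65 − 60 − 40 − 50 = 0 → O_y = 215.0 kN.
ΣM about O: M_O − 65·8.8 − 60·12.1 − 40·4.6 − 50·5.4 = 0 → M_O = 1752 kN·m.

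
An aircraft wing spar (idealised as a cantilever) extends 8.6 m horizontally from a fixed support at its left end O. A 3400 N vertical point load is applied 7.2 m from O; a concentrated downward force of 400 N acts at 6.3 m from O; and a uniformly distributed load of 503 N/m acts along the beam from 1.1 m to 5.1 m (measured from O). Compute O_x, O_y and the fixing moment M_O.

Resultant of the distributed load: 503 × 4 = 2012 N at 3.1 m from O.
ΣF_x = 0: O_x = 0.
ΣF_y = 0: O_y − 3400 − 400 − 503·4 = 0 → O_y = 5812 N.
ΣM about O: M_O − 3400·7.2 − 400·6.3 − (503·4)·3.1 = 0 → M_O = 33240 N·m.

O_x = 0, O_y = 5812 N, M_O = 33240 N·m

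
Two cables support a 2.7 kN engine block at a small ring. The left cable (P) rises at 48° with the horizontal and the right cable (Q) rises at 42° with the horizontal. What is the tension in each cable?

T_P = 2.006 kN, T_Q = 1.807 kN

ΣF_x = 0: −T_P·cos48° + T_Q·cos42° = 0 → T_Q = 0.900404·T_P.
ΣF_y = 0: T_P·sin48° + T_Q·sin42° = 2.7.
Substitute: T_P·(0.743145 + 0.900404·0.669131) = 2.7 → T_P = 2.00649 ≈ 2.006 kN.
Then T_Q = 0.900404 × 2.00649 = 1.807 kN.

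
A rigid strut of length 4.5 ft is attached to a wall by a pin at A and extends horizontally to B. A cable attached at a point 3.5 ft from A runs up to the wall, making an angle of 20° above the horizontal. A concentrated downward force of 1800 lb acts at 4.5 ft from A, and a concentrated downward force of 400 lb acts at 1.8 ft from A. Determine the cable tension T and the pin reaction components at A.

T = 7368 lb, A_x = 6924 lb, A_y = -320.0 lb

ΣM about A: T·sin20°·3.5 − 1800·4.5 − 400·1.8 = 0 → T = 8820/(3.5·0.34202) = 7367.99 ≈ 7368 lb.
ΣF_x = 0: A_x − T·cos20° = 0 → A_x = 7367.99 × 0.939693 = 6924 lb.
ΣF_y = 0: A_y + T·sin20° − 1800 − 400 = 0 → A_y = 2200 − 7367.99 × 0.34202 = -320.0 lb.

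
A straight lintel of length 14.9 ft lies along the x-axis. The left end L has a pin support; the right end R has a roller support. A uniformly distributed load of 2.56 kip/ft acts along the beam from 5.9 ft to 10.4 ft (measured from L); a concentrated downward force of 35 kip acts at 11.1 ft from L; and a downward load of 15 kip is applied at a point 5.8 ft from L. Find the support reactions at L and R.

Resultant of the distributed load: 2.56 × 4.5 = 11.52 kip at 8.15 ft from L.
Moments about L: R_y·14.9 − (2.56·4.5)·8.15 − 35·11.1 − 15·5.8 = 0 → R_y = 569.388/14.9 = 38.214 ≈ 38.21 kip.
ΣF_y = 0: L_y + 38.214 − 2.56·4.5 − 35 − 15 = 0 → L_y = 23.31 kip.
ΣF_x = 0: no horizontal applied forces, so L_x = 0.

L_x = 0, L_y = 23.31 kip, R_y = 38.21 kip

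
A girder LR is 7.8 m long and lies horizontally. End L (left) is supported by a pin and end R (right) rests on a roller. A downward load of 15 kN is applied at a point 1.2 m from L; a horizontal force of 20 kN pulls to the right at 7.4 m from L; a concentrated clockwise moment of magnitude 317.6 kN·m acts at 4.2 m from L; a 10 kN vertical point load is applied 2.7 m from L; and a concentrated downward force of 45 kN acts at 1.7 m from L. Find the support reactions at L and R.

L_x = -20.00 kN, L_y = 13.71 kN, R_y = 56.29 kN

ΣM about L: R_y·7.8 − 15·1.2 − 317.6 − 10·2.7 − 45·1.7 = 0 → R_y = 439.1/7.8 = 56.2949 ≈ 56.29 kN.
ΣF_y = 0: L_y + 56.2949 − 15 − 10 − 45 = 0 → L_y = 13.71 kN.
ΣF_x = 0: L_x + 20 = 0 → L_x = -20.00 kN.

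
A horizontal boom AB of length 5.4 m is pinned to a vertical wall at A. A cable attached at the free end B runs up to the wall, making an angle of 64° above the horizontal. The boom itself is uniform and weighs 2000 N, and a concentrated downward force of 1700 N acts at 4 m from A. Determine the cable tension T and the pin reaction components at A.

ΣM about A: T·sin64°·5.4 − 2000·2.7 − 1700·4 = 0 → T = 12200/(5.4·0.898794) = 2513.66 ≈ 2514 N.
ΣF_x = 0: A_x − T·cos64° = 0 → A_x = 2513.66 × 0.438371 = 1102 N.
ΣF_y = 0: A_y + T·sin64° − 2000 − 1700 = 0 → A_y = 3700 − 2513.66 × 0.898794 = 1441 N.

T = 2514 N, A_x = 1102 N, A_y = 1441 N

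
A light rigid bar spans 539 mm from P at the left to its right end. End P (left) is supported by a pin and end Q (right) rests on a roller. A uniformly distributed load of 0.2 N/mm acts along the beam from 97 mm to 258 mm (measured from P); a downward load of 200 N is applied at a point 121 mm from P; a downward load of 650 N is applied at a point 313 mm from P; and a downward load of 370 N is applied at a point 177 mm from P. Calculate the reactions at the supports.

Resultant of the distributed load: 0.2 × 161 = 32.2 N at 177.5 mm from P.
Taking moments about P: Q_y·539 − (0.2·161)·177.5 − 200·121 − 650·313 − 370·177 = 0 → Q_y = 298855.5/539 = 554.463 ≈ 554.5 N.
ΣF_y = 0: P_y + 554.463 − 0.2·161 − 200 − 650 − 370 = 0 → P_y = 697.7 N.
ΣF_x = 0: no horizontal applied forces, so P_x = 0.

P_x = 0, P_y = 697.7 N, Q_y = 554.5 N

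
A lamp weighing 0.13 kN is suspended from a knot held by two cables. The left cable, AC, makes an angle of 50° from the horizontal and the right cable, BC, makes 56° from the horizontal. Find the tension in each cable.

ΣF_x = 0: −T_AC·cos50° + T_BC·cos56° = 0 → T_BC = 1.14949·T_AC.
ΣF_y = 0: T_AC·sin50° + T_BC·sin56° = 0.13.
Substitute: T_AC·(0.766044 + 1.14949·0.829038) = 0.13 → T_AC = 0.0756247 ≈ 0.07562 kN.
Then T_BC = 1.14949 × 0.0756247 = 0.08693 kN.

T_AC = 0.07562 kN, T_BC = 0.08693 kN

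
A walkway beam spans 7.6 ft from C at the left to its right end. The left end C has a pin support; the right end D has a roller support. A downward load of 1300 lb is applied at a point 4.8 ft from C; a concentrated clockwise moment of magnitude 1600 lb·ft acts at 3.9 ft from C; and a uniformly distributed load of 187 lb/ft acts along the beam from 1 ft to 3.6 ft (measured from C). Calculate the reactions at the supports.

Resultant of the distributed load: 187 × 2.6 = 486.2 lb at 2.3 ft from C.
ΣM about C: D_y·7.6 − 1300·4.8 − 1600 − (187·2.6)·2.3 = 0 → D_y = 8958.26/7.6 = 1178.72 ≈ 1179 lb.
ΣF_y = 0: C_y + 1178.72 − 1300 − 187·2.6 = 0 → C_y = 607.5 lb.
ΣF_x = 0: no horizontal applied forces, so C_x = 0.

C_x = 0, C_y = 607.5 lb, D_y = 1179 lb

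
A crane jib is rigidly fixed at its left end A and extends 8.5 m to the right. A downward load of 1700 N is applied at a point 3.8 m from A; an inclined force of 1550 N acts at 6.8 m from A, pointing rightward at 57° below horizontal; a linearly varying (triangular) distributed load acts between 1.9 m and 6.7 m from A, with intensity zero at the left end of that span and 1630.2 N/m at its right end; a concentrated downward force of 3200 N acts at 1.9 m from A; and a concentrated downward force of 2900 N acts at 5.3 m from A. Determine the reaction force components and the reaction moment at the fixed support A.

Resultant of the triangular load: ½ × 1630.2 × 4.8 = 3912.48 N, acting at 5.1 m from A (one-third of the span from the peak).
ΣF_x = 0: A_x + 1550·cos57° = 0 → A_x = -844.2 N.
ΣF_y = 0: A_y − 1700 − 1550·sin57° − ½·1630.2·4.8 − 3200 − 2900 = 0 → A_y = 13010 N.
ΣM about A: M_A − 1700·3.8 − 1550·sin57°·6.8 − (½·1630.2·4.8)·5.1 − 3200·1.9 − 2900·5.3 = 0 → M_A = 56700 N·m.

A_x = -844.2 N, A_y = 13010 N, M_A = 56700 N·m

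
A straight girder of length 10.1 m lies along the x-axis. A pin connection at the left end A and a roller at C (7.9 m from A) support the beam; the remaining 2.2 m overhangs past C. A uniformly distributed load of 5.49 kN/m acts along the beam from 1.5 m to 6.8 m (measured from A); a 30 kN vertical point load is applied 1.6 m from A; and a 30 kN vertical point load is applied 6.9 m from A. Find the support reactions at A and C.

A_x = 0, A_y = 41.53 kN, C_y = 47.56 kN

Resultant of the distributed load: 5.49 × 5.3 = 29.097 kN at 4.15 m from A.
ΣM about A: C_y·7.9 − (5.49·5.3)·4.15 − 30·1.6 − 30·6.9 = 0 → C_y = 375.75255/7.9 = 47.5636 ≈ 47.56 kN.
ΣF_y = 0: A_y + 47.5636 − 5.49·5.3 − 30 − 30 = 0 → A_y = 41.53 kN.
ΣF_x = 0: no horizontal applied forces, so A_x = 0.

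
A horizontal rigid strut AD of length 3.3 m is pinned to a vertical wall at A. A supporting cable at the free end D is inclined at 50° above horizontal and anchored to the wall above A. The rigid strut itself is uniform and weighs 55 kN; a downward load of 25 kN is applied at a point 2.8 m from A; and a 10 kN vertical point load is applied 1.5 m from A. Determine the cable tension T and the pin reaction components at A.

ΣM about A: T·sin50°·3.3 − 55·1.65 − 25·2.8 − 10·1.5 = 0 → T = 175.75/(3.3·0.766044) = 69.5229 ≈ 69.52 kN.
ΣF_x = 0: A_x − T·cos50° = 0 → A_x = 69.5229 × 0.642788 = 44.69 kN.
ΣF_y = 0: A_y + T·sin50° − 55 − 25 − 10 = 0 → A_y = 90 − 69.5229 × 0.766044 = 36.74 kN.

T = 69.52 kN, A_x = 44.69 kN, A_y = 36.74 kN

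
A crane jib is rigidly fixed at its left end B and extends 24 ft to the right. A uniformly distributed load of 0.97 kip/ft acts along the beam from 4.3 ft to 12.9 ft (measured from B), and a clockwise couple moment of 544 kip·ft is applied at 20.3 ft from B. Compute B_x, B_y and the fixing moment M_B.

Resultant of the distributed load: 0.97 × 8.6 = 8.342 kip at 8.6 ft from B.
ΣF_x = 0: B_x = 0.
ΣF_y = 0: B_y − 0.97·8.6 = 0 → B_y = 8.342 kip.
ΣM about B: M_B − (0.97·8.6)·8.6 − 544 = 0 → M_B = 615.7 kip·ft.

B_x = 0, B_y = 8.342 kip, M_B = 615.7 kip·ft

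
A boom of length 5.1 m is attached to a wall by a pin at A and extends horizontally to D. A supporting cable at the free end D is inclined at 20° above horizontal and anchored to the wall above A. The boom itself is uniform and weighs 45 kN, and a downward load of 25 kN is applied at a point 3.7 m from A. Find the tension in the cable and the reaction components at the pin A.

T = 118.8 kN, A_x = 111.6 kN, A_y = 29.36 kN

ΣM about A: T·sin20°·5.1 − 45·2.55 − 25·3.7 = 0 → T = 207.25/(5.1·0.34202) = 118.815 ≈ 118.8 kN.
ΣF_x = 0: A_x − T·cos20° = 0 → A_x = 118.815 × 0.939693 = 111.6 kN.
ΣF_y = 0: A_y + T·sin20° − 45 − 25 = 0 → A_y = 70 − 118.815 × 0.34202 = 29.36 kN.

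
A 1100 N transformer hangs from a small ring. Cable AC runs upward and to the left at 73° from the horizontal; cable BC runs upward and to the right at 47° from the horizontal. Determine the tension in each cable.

ΣF_x = 0: −T_AC·cos73° + T_BC·cos47° = 0 → T_BC = 0.428699·T_AC.
ΣF_y = 0: T_AC·sin73° + T_BC·sin47° = 1100.
Substitute: T_AC·(0.956305 + 0.428699·0.731354) = 1100 → T_AC = 866.254 ≈ 866.3 N.
Then T_BC = 0.428699 × 866.254 = 371.4 N.

T_AC = 866.3 N, T_BC = 371.4 N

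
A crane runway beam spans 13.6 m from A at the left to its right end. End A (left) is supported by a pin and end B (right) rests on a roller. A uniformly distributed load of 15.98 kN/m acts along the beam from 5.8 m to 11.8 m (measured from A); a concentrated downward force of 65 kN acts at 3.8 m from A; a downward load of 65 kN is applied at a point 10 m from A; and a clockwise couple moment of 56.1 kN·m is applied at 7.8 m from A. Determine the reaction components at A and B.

A_x = 0, A_y = 93.76 kN, B_y = 132.1 kN

Resultant of the distributed load: 15.98 × 6 = 95.88 kN at 8.8 m from A.
ΣM about A: B_y·13.6 − (15.98·6)·8.8 − 65·3.8 − 65·10 − 56.1 = 0 → B_y = 1796.844/13.6 = 132.121 ≈ 132.1 kN.
ΣF_y = 0: A_y + 132.121 − 15.98·6 − 65 − 65 = 0 → A_y = 93.76 kN.
ΣF_x = 0: no horizontal applied forces, so A_x = 0.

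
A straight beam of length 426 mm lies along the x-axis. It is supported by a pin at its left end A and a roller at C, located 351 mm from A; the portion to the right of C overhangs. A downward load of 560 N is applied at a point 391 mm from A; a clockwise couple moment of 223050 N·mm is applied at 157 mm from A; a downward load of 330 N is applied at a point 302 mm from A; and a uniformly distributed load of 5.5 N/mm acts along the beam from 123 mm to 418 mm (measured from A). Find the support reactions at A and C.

A_x = 0, A_y = -281.1 N, C_y = 2794 N

Resultant of the distributed load: 5.5 × 295 = 1622.5 N at 270.5 mm from A.
Moments about A: C_y·351 − 560·391 − 223050 − 330·302 − (5.5·295)·270.5 = 0 → C_y = 980556.25/351 = 2793.61 ≈ 2794 N.
ΣF_y = 0: A_y + 2793.61 − 560 − 330 − 5.5·295 = 0 → A_y = -281.1 N.
ΣF_x = 0: no horizontal applied forces, so A_x = 0.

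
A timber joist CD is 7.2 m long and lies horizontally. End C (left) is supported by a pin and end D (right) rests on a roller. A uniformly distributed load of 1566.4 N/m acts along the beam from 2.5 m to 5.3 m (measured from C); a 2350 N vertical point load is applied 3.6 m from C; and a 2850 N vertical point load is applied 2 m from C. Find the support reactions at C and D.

C_x = 0, C_y = 5244 N, D_y = 4342 N

Resultant of the distributed load: 1566.4 × 2.8 = 4385.92 N at 3.9 m from C.
Taking moments about C: D_y·7.2 − (1566.4·2.8)·3.9 − 2350·3.6 − 2850·2 = 0 → D_y = 31265.088/7.2 = 4342.37 ≈ 4342 N.
ΣF_y = 0: C_y + 4342.37 − 1566.4·2.8 − 2350 − 2850 = 0 → C_y = 5244 N.
ΣF_x = 0: no horizontal applied forces, so C_x = 0.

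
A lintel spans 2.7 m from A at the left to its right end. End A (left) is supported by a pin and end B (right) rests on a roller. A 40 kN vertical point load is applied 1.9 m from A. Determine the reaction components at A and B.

ΣM about A: B_y·2.7 − 40·1.9 = 0 → B_y = 76/2.7 = 28.1481 ≈ 28.15 kN.
ΣF_y = 0: A_y + 28.1481 − 40 = 0 → A_y = 11.85 kN.
ΣF_x = 0: no horizontal applied forces, so A_x = 0.

A_x = 0, A_y = 11.85 kN, B_y = 28.15 kN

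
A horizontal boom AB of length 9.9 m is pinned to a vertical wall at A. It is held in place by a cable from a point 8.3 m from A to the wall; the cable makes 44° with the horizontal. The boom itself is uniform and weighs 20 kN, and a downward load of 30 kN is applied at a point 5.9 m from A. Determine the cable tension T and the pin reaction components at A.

ΣM about A: T·sin44°·8.3 − 20·4.95 − 30·5.9 = 0 → T = 276/(8.3·0.694658) = 47.8696 ≈ 47.87 kN.
ΣF_x = 0: A_x − T·cos44° = 0 → A_x = 47.8696 × 0.71934 = 34.43 kN.
ΣF_y = 0: A_y + T·sin44° − 20 − 30 = 0 → A_y = 50 − 47.8696 × 0.694658 = 16.75 kN.

T = 47.87 kN, A_x = 34.43 kN, A_y = 16.75 kN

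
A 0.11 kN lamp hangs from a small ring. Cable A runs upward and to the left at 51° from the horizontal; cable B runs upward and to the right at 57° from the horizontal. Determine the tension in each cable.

ΣF_x = 0: −T_A·cos51° + T_B·cos57° = 0 → T_B = 1.15548·T_A.
ΣF_y = 0: T_A·sin51° + T_B·sin57° = 0.11.
Substitute: T_A·(0.777146 + 1.15548·0.838671) = 0.11 → T_A = 0.0629934 ≈ 0.06299 kN.
Then T_B = 1.15548 × 0.0629934 = 0.07279 kN.

T_A = 0.06299 kN, T_B = 0.07279 kN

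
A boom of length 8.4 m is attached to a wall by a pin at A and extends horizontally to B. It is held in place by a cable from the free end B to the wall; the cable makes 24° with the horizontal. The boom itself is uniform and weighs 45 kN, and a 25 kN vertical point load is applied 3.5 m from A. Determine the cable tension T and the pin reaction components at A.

ΣM about A: T·sin24°·8.4 − 45·4.2 − 25·3.5 = 0 → T = 276.5/(8.4·0.406737) = 80.9286 ≈ 80.93 kN.
ΣF_x = 0: A_x − T·cos24° = 0 → A_x = 80.9286 × 0.913545 = 73.93 kN.
ΣF_y = 0: A_y + T·sin24° − 45 − 25 = 0 → A_y = 70 − 80.9286 × 0.406737 = 37.08 kN.

T = 80.93 kN, A_x = 73.93 kN, A_y = 37.08 kN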